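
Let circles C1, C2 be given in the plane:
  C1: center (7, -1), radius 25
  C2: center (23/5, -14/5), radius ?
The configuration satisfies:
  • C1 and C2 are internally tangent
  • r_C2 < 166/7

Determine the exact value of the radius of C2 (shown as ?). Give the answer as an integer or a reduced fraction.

22

1. [int C1,C2]  r_C2² − 50r_C2 + 616 = 0  ⇒  r_C2 = 22 or 28
2. given r_C2 < 166/7: keep 22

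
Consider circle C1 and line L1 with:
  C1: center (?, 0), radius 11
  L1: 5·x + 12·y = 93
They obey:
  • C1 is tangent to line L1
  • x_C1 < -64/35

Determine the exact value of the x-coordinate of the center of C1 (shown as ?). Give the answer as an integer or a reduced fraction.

1. [C1‖L1]  x_C1² − (186/5)x_C1 − 472 = 0  ⇒  x_C1 = -10 or 236/5
2. given x_C1 < -64/35: keep -10

-10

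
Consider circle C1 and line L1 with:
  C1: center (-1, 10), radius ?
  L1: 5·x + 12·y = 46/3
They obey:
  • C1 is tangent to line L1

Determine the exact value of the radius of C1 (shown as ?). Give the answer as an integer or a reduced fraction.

1. [C1‖L1]  r_C1² − 529/9 = 0  ⇒  r_C1 = 23/3 (r>0 drops 1)

23/3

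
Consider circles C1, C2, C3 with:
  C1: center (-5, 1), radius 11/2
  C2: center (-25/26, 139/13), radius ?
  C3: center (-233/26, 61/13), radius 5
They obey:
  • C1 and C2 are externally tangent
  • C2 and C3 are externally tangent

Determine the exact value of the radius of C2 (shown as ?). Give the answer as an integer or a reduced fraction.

1. [ext C1·C2]  r_C2² + 11r_C2 − 80 = 0  ⇒  r_C2 = 5 (r>0 drops 1)
2. [ext C2·C3]  r_C2² + 10r_C2 − 75 = 0  ⇒  r_C2 = 5 (r>0 drops 1)

5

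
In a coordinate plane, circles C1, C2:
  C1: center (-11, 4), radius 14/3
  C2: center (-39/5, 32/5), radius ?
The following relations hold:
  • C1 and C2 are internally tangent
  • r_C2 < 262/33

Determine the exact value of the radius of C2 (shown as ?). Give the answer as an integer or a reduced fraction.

1. [int C1,C2]  r_C2² − (28/3)r_C2 + 52/9 = 0  ⇒  r_C2 = 2/3 or 26/3
2. given r_C2 < 262/33: keep 2/3

2/3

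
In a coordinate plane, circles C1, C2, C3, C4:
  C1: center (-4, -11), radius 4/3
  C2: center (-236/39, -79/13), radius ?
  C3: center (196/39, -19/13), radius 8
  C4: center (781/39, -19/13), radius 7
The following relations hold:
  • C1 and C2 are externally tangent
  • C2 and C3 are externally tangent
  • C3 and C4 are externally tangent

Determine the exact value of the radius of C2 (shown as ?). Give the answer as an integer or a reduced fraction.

1. [ext C1·C2]  r_C2² + (8/3)r_C2 − 80/3 = 0  ⇒  r_C2 = 4 (r>0 drops 1)
2. [ext C2·C3]  r_C2² + 16r_C2 − 80 = 0  ⇒  r_C2 = 4 (r>0 drops 1)

4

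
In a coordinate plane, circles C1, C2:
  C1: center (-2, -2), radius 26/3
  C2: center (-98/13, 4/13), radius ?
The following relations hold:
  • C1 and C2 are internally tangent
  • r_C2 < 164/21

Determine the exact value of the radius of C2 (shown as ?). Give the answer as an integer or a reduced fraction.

1. [int C1,C2]  r_C2² − (52/3)r_C2 + 352/9 = 0  ⇒  r_C2 = 8/3 or 44/3
2. given r_C2 < 164/21: keep 8/3

8/3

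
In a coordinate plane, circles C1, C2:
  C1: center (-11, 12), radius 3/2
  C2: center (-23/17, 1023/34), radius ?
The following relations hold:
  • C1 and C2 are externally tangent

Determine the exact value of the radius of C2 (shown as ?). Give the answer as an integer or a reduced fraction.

19

1. [ext C1·C2]  r_C2² + 3r_C2 − 418 = 0  ⇒  r_C2 = 19 (r>0 drops 1)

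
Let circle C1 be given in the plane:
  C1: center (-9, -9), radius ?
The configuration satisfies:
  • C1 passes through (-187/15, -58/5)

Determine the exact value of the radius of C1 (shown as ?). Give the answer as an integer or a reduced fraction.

13/3

1. [C1∋P]  r_C1² − 169/9 = 0  ⇒  r_C1 = 13/3 (r>0 drops 1)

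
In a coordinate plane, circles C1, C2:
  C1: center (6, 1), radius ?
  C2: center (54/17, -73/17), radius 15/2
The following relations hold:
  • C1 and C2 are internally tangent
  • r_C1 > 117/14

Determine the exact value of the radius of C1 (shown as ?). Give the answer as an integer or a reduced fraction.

1. [int C1,C2]  r_C1² − 15r_C1 + 81/4 = 0  ⇒  r_C1 = 3/2 or 27/2
2. given r_C1 > 117/14: keep 27/2

27/2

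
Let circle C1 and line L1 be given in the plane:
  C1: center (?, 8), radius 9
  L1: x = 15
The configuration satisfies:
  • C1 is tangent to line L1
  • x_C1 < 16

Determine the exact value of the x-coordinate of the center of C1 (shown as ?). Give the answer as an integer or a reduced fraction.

1. [C1‖L1]  x_C1² − 30x_C1 + 144 = 0  ⇒  x_C1 = 6 or 24
2. given x_C1 < 16: keep 6

6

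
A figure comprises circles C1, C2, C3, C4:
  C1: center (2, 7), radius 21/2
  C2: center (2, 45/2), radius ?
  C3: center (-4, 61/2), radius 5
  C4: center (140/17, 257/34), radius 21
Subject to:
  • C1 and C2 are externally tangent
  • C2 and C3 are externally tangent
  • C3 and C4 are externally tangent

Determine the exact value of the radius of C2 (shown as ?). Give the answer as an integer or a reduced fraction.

5

1. [ext C1·C2]  r_C2² + 21r_C2 − 130 = 0  ⇒  r_C2 = 5 (r>0 drops 1)
2. [ext C2·C3]  r_C2² + 10r_C2 − 75 = 0  ⇒  r_C2 = 5 (r>0 drops 1)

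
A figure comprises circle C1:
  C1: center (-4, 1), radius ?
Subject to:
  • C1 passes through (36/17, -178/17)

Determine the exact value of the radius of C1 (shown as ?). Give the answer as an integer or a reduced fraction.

1. [C1∋P]  r_C1² − 169 = 0  ⇒  r_C1 = 13 (r>0 drops 1)

13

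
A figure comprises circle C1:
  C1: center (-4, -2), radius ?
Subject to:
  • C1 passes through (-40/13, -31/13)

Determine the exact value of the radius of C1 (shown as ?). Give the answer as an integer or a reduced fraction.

1. [C1∋P]  r_C1² − 1 = 0  ⇒  r_C1 = 1 (r>0 drops 1)

1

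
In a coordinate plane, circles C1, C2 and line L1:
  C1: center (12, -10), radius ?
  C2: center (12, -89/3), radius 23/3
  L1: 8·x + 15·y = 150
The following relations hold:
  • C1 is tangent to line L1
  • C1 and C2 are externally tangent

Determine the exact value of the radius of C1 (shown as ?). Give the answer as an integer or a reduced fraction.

12

1. [C1‖L1]  r_C1² − 144 = 0  ⇒  r_C1 = 12 (r>0 drops 1)
2. [ext C1·C2]  r_C1² + (46/3)r_C1 − 328 = 0  ⇒  r_C1 = 12 (r>0 drops 1)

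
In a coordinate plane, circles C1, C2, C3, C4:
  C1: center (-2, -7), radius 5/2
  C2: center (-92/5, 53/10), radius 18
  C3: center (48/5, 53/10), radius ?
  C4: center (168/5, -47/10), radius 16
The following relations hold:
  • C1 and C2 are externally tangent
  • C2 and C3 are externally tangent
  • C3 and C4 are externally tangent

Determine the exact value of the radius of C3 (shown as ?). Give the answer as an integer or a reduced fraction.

1. [ext C2·C3]  r_C3² + 36r_C3 − 460 = 0  ⇒  r_C3 = 10 (r>0 drops 1)
2. [ext C3·C4]  r_C3² + 32r_C3 − 420 = 0  ⇒  r_C3 = 10 (r>0 drops 1)

10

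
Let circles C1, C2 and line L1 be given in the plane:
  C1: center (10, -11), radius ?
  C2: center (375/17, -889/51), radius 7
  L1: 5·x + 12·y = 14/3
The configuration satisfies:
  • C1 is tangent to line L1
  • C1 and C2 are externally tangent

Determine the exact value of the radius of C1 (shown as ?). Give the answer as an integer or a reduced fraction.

20/3

1. [C1‖L1]  r_C1² − 400/9 = 0  ⇒  r_C1 = 20/3 (r>0 drops 1)
2. [ext C1·C2]  r_C1² + 14r_C1 − 1240/9 = 0  ⇒  r_C1 = 20/3 (r>0 drops 1)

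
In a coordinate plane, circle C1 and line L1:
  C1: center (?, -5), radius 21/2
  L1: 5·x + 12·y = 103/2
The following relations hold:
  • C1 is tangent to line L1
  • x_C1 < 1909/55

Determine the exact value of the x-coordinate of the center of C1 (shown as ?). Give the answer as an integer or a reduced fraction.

-5

1. [C1‖L1]  x_C1² − (223/5)x_C1 − 248 = 0  ⇒  x_C1 = -5 or 248/5
2. given x_C1 < 1909/55: keep -5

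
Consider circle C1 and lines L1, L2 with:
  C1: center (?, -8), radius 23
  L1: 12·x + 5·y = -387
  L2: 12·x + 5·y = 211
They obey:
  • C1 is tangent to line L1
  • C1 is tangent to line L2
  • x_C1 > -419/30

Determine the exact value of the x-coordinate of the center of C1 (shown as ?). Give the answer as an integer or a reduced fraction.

1. [C1‖L1]  x_C1² + (347/6)x_C1 + 646/3 = 0  ⇒  x_C1 = -323/6 or -4
2. [C1‖L2]  x_C1² − (251/6)x_C1 − 550/3 = 0  ⇒  x_C1 = -4 or 275/6

-4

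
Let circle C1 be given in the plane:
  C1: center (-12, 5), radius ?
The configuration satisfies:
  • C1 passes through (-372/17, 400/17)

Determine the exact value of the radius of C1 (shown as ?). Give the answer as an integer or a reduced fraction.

1. [C1∋P]  r_C1² − 441 = 0  ⇒  r_C1 = 21 (r>0 drops 1)

21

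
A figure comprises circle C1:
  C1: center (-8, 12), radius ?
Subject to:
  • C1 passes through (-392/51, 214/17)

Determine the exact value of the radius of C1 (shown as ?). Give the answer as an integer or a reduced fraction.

1. [C1∋P]  r_C1² − 4/9 = 0  ⇒  r_C1 = 2/3 (r>0 drops 1)

2/3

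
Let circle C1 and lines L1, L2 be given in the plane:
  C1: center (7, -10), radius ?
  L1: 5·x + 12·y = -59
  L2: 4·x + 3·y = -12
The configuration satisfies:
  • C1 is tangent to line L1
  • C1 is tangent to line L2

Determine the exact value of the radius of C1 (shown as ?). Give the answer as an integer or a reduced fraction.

2

1. [C1‖L1]  r_C1² − 4 = 0  ⇒  r_C1 = 2 (r>0 drops 1)
2. [C1‖L2]  r_C1² − 4 = 0  ⇒  r_C1 = 2 (r>0 drops 1)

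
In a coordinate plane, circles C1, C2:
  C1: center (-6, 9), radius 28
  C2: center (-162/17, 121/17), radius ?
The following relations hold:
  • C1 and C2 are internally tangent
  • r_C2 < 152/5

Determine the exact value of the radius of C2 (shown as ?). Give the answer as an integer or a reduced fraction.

24

1. [int C1,C2]  r_C2² − 56r_C2 + 768 = 0  ⇒  r_C2 = 24 or 32
2. given r_C2 < 152/5: keep 24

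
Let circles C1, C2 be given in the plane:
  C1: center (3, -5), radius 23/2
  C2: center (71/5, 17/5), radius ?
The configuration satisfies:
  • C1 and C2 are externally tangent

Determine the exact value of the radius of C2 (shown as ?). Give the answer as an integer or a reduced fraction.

1. [ext C1·C2]  r_C2² + 23r_C2 − 255/4 = 0  ⇒  r_C2 = 5/2 (r>0 drops 1)

5/2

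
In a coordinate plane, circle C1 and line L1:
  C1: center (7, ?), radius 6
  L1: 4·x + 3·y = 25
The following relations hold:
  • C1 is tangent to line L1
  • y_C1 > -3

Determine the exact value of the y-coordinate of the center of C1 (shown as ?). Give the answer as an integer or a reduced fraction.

1. [C1‖L1]  y_C1² + 2y_C1 − 99 = 0  ⇒  y_C1 = -11 or 9
2. given y_C1 > -3: keep 9

9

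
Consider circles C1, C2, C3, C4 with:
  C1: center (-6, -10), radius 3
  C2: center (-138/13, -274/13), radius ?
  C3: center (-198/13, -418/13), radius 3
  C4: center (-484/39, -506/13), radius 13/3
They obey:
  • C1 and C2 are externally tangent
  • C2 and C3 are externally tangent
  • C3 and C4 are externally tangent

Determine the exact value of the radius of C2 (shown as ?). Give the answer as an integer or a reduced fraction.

1. [ext C1·C2]  r_C2² + 6r_C2 − 135 = 0  ⇒  r_C2 = 9 (r>0 drops 1)
2. [ext C2·C3]  r_C2² + 6r_C2 − 135 = 0  ⇒  r_C2 = 9 (r>0 drops 1)

9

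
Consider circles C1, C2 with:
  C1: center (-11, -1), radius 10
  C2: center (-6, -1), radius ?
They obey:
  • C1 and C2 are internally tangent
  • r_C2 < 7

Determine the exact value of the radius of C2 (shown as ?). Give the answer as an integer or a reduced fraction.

5

1. [int C1,C2]  r_C2² − 20r_C2 + 75 = 0  ⇒  r_C2 = 5 or 15
2. given r_C2 < 7: keep 5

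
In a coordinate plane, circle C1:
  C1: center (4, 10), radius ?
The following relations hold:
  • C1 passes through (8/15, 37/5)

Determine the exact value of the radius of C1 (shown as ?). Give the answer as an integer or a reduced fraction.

1. [C1∋P]  r_C1² − 169/9 = 0  ⇒  r_C1 = 13/3 (r>0 drops 1)

13/3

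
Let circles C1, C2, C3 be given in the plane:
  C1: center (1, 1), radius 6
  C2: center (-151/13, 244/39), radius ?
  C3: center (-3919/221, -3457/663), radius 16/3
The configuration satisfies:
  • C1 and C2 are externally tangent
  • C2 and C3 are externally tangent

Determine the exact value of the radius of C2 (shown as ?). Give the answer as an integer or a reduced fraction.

1. [ext C1·C2]  r_C2² + 12r_C2 − 1357/9 = 0  ⇒  r_C2 = 23/3 (r>0 drops 1)
2. [ext C2·C3]  r_C2² + (32/3)r_C2 − 1265/9 = 0  ⇒  r_C2 = 23/3 (r>0 drops 1)

23/3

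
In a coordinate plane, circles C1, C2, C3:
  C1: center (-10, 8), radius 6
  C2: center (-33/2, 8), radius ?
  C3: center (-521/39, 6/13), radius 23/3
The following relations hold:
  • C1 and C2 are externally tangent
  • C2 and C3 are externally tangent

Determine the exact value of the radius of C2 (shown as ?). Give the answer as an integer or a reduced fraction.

1. [ext C1·C2]  r_C2² + 12r_C2 − 25/4 = 0  ⇒  r_C2 = 1/2 (r>0 drops 1)
2. [ext C2·C3]  r_C2² + (46/3)r_C2 − 95/12 = 0  ⇒  r_C2 = 1/2 (r>0 drops 1)

1/2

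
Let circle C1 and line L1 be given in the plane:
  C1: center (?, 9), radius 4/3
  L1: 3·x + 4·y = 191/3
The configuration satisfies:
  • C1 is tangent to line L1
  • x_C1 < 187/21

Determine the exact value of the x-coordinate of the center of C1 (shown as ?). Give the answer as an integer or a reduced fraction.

1. [C1‖L1]  x_C1² − (166/9)x_C1 + 721/9 = 0  ⇒  x_C1 = 7 or 103/9
2. given x_C1 < 187/21: keep 7

7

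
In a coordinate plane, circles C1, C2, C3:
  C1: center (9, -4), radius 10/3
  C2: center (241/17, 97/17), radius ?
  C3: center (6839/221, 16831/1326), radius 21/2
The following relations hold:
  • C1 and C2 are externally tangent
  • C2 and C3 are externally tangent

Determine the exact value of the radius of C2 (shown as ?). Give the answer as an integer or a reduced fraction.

23/3

1. [ext C1·C2]  r_C2² + (20/3)r_C2 − 989/9 = 0  ⇒  r_C2 = 23/3 (r>0 drops 1)
2. [ext C2·C3]  r_C2² + 21r_C2 − 1978/9 = 0  ⇒  r_C2 = 23/3 (r>0 drops 1)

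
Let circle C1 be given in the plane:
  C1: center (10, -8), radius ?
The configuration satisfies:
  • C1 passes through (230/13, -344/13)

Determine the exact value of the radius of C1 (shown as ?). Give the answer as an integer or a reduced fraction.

1. [C1∋P]  r_C1² − 400 = 0  ⇒  r_C1 = 20 (r>0 drops 1)

20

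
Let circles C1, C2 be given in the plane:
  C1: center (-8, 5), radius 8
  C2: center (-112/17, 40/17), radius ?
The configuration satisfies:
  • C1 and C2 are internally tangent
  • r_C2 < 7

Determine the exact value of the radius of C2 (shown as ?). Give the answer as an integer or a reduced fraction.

1. [int C1,C2]  r_C2² − 16r_C2 + 55 = 0  ⇒  r_C2 = 5 or 11
2. given r_C2 < 7: keep 5

5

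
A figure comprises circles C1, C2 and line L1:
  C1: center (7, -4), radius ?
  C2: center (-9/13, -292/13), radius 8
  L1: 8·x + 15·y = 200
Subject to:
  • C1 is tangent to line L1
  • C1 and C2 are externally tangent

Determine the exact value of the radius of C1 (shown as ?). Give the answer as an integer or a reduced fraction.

12

1. [C1‖L1]  r_C1² − 144 = 0  ⇒  r_C1 = 12 (r>0 drops 1)
2. [ext C1·C2]  r_C1² + 16r_C1 − 336 = 0  ⇒  r_C1 = 12 (r>0 drops 1)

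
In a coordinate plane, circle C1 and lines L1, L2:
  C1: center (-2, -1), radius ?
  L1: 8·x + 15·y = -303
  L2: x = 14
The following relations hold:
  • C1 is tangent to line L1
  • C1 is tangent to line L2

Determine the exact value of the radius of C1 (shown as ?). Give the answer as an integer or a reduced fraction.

1. [C1‖L1]  r_C1² − 256 = 0  ⇒  r_C1 = 16 (r>0 drops 1)
2. [C1‖L2]  r_C1² − 256 = 0  ⇒  r_C1 = 16 (r>0 drops 1)

16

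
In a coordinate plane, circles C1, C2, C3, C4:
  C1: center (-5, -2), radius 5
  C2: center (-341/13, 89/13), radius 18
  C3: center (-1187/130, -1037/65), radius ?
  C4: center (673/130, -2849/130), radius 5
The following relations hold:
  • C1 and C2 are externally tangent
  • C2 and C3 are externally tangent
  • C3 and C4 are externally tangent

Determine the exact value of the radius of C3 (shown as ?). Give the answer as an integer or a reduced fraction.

1. [ext C2·C3]  r_C3² + 36r_C3 − 1953/4 = 0  ⇒  r_C3 = 21/2 (r>0 drops 1)
2. [ext C3·C4]  r_C3² + 10r_C3 − 861/4 = 0  ⇒  r_C3 = 21/2 (r>0 drops 1)

21/2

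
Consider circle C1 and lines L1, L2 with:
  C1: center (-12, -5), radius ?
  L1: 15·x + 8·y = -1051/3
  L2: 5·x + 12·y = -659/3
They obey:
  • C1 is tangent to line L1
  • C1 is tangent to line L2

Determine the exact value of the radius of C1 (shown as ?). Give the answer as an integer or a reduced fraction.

23/3

1. [C1‖L1]  r_C1² − 529/9 = 0  ⇒  r_C1 = 23/3 (r>0 drops 1)
2. [C1‖L2]  r_C1² − 529/9 = 0  ⇒  r_C1 = 23/3 (r>0 drops 1)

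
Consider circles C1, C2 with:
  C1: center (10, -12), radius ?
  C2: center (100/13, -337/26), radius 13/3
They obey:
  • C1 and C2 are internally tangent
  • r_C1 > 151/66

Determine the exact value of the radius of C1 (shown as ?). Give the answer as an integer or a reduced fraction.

1. [int C1,C2]  r_C1² − (26/3)r_C1 + 451/36 = 0  ⇒  r_C1 = 11/6 or 41/6
2. given r_C1 > 151/66: keep 41/6

41/6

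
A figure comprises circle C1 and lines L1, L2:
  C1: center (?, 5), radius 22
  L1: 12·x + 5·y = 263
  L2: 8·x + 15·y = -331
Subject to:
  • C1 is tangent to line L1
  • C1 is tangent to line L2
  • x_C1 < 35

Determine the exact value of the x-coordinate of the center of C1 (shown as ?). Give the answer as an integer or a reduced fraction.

-4

1. [C1‖L1]  x_C1² − (119/3)x_C1 − 524/3 = 0  ⇒  x_C1 = -4 or 131/3
2. [C1‖L2]  x_C1² + (203/2)x_C1 + 390 = 0  ⇒  x_C1 = -195/2 or -4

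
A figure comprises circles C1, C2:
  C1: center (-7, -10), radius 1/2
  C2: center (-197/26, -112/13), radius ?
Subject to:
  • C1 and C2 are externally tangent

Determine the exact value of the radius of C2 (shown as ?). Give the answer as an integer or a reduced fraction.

1

1. [ext C1·C2]  r_C2² + 1r_C2 − 2 = 0  ⇒  r_C2 = 1 (r>0 drops 1)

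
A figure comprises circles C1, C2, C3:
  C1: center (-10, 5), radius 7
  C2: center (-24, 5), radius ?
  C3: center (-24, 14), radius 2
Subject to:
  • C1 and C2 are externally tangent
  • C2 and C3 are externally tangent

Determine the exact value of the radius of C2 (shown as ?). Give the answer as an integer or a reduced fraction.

1. [ext C1·C2]  r_C2² + 14r_C2 − 147 = 0  ⇒  r_C2 = 7 (r>0 drops 1)
2. [ext C2·C3]  r_C2² + 4r_C2 − 77 = 0  ⇒  r_C2 = 7 (r>0 drops 1)

7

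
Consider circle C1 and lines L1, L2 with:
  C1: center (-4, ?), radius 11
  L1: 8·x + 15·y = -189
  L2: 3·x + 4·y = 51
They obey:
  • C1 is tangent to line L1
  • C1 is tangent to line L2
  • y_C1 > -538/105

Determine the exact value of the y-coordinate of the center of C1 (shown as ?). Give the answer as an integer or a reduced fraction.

2

1. [C1‖L1]  y_C1² + (314/15)y_C1 − 688/15 = 0  ⇒  y_C1 = -344/15 or 2
2. [C1‖L2]  y_C1² − (63/2)y_C1 + 59 = 0  ⇒  y_C1 = 2 or 59/2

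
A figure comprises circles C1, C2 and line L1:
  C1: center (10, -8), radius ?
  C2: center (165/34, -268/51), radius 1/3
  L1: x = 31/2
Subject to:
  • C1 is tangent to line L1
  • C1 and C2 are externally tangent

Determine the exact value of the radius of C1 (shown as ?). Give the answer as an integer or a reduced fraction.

1. [C1‖L1]  r_C1² − 121/4 = 0  ⇒  r_C1 = 11/2 (r>0 drops 1)
2. [ext C1·C2]  r_C1² + (2/3)r_C1 − 407/12 = 0  ⇒  r_C1 = 11/2 (r>0 drops 1)

11/2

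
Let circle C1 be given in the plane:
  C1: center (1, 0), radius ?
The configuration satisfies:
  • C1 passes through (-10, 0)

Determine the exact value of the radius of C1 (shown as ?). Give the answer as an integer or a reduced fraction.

1. [C1∋P]  r_C1² − 121 = 0  ⇒  r_C1 = 11 (r>0 drops 1)

11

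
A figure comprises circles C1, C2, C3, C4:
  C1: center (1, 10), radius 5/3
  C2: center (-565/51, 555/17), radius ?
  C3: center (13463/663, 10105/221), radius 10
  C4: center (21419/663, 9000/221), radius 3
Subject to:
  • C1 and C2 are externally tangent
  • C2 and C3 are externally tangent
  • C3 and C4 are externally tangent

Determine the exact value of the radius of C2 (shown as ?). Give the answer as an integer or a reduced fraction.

24

1. [ext C1·C2]  r_C2² + (10/3)r_C2 − 656 = 0  ⇒  r_C2 = 24 (r>0 drops 1)
2. [ext C2·C3]  r_C2² + 20r_C2 − 1056 = 0  ⇒  r_C2 = 24 (r>0 drops 1)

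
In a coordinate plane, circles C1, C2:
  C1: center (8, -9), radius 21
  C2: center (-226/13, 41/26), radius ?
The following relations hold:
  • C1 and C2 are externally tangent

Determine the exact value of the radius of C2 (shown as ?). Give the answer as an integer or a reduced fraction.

1. [ext C1·C2]  r_C2² + 42r_C2 − 1261/4 = 0  ⇒  r_C2 = 13/2 (r>0 drops 1)

13/2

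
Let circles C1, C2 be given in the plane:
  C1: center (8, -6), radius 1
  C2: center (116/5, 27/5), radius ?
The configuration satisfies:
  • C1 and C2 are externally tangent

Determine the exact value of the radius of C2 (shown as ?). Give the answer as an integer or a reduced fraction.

18

1. [ext C1·C2]  r_C2² + 2r_C2 − 360 = 0  ⇒  r_C2 = 18 (r>0 drops 1)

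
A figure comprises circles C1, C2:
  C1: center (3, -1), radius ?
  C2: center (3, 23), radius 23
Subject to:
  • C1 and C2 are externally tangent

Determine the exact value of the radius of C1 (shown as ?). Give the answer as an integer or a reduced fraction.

1

1. [ext C1·C2]  r_C1² + 46r_C1 − 47 = 0  ⇒  r_C1 = 1 (r>0 drops 1)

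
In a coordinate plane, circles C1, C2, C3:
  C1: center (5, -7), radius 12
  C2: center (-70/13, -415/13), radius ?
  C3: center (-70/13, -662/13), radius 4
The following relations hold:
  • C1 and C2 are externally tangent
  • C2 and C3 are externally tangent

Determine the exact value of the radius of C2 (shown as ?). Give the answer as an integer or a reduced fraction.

15

1. [ext C1·C2]  r_C2² + 24r_C2 − 585 = 0  ⇒  r_C2 = 15 (r>0 drops 1)
2. [ext C2·C3]  r_C2² + 8r_C2 − 345 = 0  ⇒  r_C2 = 15 (r>0 drops 1)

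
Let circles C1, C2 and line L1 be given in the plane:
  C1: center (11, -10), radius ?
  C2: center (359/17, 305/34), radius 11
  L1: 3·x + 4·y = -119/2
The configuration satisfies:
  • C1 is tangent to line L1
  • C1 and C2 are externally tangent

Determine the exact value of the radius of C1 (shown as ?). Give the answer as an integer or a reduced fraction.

21/2

1. [C1‖L1]  r_C1² − 441/4 = 0  ⇒  r_C1 = 21/2 (r>0 drops 1)
2. [ext C1·C2]  r_C1² + 22r_C1 − 1365/4 = 0  ⇒  r_C1 = 21/2 (r>0 drops 1)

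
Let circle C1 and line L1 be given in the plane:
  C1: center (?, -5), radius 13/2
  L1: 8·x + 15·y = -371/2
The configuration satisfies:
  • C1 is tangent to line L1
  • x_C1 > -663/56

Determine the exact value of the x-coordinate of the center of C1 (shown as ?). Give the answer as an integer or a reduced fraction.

0

1. [C1‖L1]  x_C1² + (221/8)x_C1 = 0  ⇒  x_C1 = -221/8 or 0
2. given x_C1 > -663/56: keep 0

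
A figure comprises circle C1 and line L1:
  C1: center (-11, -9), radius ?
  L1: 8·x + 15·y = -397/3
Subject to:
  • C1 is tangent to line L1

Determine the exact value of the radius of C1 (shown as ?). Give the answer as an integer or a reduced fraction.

16/3

1. [C1‖L1]  r_C1² − 256/9 = 0  ⇒  r_C1 = 16/3 (r>0 drops 1)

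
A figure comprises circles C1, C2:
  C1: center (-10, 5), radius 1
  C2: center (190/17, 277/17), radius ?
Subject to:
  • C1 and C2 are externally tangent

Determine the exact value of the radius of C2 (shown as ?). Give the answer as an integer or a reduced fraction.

23

1. [ext C1·C2]  r_C2² + 2r_C2 − 575 = 0  ⇒  r_C2 = 23 (r>0 drops 1)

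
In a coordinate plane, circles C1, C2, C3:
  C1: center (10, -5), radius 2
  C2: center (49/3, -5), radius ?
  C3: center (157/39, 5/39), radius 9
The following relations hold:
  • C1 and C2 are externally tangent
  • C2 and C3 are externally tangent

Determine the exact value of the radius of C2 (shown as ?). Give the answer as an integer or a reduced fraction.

1. [ext C1·C2]  r_C2² + 4r_C2 − 325/9 = 0  ⇒  r_C2 = 13/3 (r>0 drops 1)
2. [ext C2·C3]  r_C2² + 18r_C2 − 871/9 = 0  ⇒  r_C2 = 13/3 (r>0 drops 1)

13/3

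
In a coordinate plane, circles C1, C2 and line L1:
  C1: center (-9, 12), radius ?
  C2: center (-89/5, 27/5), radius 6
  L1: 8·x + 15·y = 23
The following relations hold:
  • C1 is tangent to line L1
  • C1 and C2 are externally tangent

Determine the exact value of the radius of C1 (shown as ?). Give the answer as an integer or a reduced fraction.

5

1. [C1‖L1]  r_C1² − 25 = 0  ⇒  r_C1 = 5 (r>0 drops 1)
2. [ext C1·C2]  r_C1² + 12r_C1 − 85 = 0  ⇒  r_C1 = 5 (r>0 drops 1)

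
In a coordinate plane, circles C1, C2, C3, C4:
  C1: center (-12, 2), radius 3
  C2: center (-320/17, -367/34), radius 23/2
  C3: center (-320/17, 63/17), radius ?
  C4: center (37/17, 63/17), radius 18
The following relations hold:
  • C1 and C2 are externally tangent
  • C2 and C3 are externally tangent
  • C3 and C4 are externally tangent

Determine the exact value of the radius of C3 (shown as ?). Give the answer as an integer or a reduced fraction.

3

1. [ext C2·C3]  r_C3² + 23r_C3 − 78 = 0  ⇒  r_C3 = 3 (r>0 drops 1)
2. [ext C3·C4]  r_C3² + 36r_C3 − 117 = 0  ⇒  r_C3 = 3 (r>0 drops 1)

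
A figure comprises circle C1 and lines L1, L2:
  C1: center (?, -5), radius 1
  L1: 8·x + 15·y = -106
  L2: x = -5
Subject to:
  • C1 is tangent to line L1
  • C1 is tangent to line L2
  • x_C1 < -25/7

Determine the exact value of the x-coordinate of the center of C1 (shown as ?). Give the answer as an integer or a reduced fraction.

1. [C1‖L1]  x_C1² + (31/4)x_C1 + 21/2 = 0  ⇒  x_C1 = -6 or -7/4
2. [C1‖L2]  x_C1² + 10x_C1 + 24 = 0  ⇒  x_C1 = -6 or -4

-6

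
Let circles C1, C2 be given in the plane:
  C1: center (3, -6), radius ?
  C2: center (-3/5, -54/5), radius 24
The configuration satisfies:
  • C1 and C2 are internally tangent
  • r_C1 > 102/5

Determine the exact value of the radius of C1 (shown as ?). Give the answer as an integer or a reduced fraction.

30

1. [int C1,C2]  r_C1² − 48r_C1 + 540 = 0  ⇒  r_C1 = 18 or 30
2. given r_C1 > 102/5: keep 30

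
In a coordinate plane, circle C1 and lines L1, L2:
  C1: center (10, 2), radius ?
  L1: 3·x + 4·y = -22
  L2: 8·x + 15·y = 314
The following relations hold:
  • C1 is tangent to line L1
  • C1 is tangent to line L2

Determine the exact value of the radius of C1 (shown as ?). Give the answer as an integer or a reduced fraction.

12

1. [C1‖L1]  r_C1² − 144 = 0  ⇒  r_C1 = 12 (r>0 drops 1)
2. [C1‖L2]  r_C1² − 144 = 0  ⇒  r_C1 = 12 (r>0 drops 1)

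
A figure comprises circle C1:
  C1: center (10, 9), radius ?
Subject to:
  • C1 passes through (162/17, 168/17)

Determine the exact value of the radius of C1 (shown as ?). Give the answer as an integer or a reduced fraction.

1. [C1∋P]  r_C1² − 1 = 0  ⇒  r_C1 = 1 (r>0 drops 1)

1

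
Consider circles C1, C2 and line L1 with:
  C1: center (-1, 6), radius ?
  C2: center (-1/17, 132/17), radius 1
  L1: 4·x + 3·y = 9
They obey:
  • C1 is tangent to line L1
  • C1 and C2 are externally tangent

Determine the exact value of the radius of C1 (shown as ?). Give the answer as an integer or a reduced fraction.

1. [C1‖L1]  r_C1² − 1 = 0  ⇒  r_C1 = 1 (r>0 drops 1)
2. [ext C1·C2]  r_C1² + 2r_C1 − 3 = 0  ⇒  r_C1 = 1 (r>0 drops 1)

1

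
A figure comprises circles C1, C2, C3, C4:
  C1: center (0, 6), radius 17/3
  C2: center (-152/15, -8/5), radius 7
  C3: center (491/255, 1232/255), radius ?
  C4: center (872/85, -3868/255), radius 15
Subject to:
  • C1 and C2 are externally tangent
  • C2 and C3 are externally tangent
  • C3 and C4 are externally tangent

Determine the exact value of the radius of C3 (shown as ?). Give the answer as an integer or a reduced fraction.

20/3

1. [ext C2·C3]  r_C3² + 14r_C3 − 1240/9 = 0  ⇒  r_C3 = 20/3 (r>0 drops 1)
2. [ext C3·C4]  r_C3² + 30r_C3 − 2200/9 = 0  ⇒  r_C3 = 20/3 (r>0 drops 1)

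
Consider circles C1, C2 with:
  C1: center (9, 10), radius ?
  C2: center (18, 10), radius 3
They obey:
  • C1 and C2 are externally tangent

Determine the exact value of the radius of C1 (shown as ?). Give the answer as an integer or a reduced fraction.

1. [ext C1·C2]  r_C1² + 6r_C1 − 72 = 0  ⇒  r_C1 = 6 (r>0 drops 1)

6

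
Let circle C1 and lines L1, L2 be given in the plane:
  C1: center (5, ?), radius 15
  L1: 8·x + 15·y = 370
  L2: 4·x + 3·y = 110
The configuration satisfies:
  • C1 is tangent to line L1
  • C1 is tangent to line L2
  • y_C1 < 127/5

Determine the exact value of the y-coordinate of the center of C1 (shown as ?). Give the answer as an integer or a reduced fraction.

1. [C1‖L1]  y_C1² − 44y_C1 + 195 = 0  ⇒  y_C1 = 5 or 39
2. [C1‖L2]  y_C1² − 60y_C1 + 275 = 0  ⇒  y_C1 = 5 or 55

5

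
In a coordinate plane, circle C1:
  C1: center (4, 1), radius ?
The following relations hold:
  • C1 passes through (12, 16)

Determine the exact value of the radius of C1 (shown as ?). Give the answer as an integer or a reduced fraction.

1. [C1∋P]  r_C1² − 289 = 0  ⇒  r_C1 = 17 (r>0 drops 1)

17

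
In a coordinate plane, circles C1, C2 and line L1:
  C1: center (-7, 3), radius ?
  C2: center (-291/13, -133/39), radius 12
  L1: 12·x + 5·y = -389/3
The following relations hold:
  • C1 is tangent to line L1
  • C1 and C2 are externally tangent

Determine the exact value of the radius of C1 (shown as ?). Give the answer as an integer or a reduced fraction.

14/3

1. [C1‖L1]  r_C1² − 196/9 = 0  ⇒  r_C1 = 14/3 (r>0 drops 1)
2. [ext C1·C2]  r_C1² + 24r_C1 − 1204/9 = 0  ⇒  r_C1 = 14/3 (r>0 drops 1)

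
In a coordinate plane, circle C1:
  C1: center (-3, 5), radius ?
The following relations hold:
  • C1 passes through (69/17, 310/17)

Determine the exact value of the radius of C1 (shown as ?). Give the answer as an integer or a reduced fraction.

1. [C1∋P]  r_C1² − 225 = 0  ⇒  r_C1 = 15 (r>0 drops 1)

15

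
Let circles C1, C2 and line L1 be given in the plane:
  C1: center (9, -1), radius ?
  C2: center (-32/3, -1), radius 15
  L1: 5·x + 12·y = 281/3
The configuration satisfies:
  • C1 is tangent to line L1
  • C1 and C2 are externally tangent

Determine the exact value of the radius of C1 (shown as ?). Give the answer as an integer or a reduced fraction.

1. [C1‖L1]  r_C1² − 196/9 = 0  ⇒  r_C1 = 14/3 (r>0 drops 1)
2. [ext C1·C2]  r_C1² + 30r_C1 − 1456/9 = 0  ⇒  r_C1 = 14/3 (r>0 drops 1)

14/3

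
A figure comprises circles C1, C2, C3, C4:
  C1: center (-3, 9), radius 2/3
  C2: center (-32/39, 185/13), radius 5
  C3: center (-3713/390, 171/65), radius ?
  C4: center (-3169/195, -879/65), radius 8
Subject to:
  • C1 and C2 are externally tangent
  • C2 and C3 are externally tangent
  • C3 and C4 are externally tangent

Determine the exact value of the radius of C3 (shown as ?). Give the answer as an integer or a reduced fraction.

19/2

1. [ext C2·C3]  r_C3² + 10r_C3 − 741/4 = 0  ⇒  r_C3 = 19/2 (r>0 drops 1)
2. [ext C3·C4]  r_C3² + 16r_C3 − 969/4 = 0  ⇒  r_C3 = 19/2 (r>0 drops 1)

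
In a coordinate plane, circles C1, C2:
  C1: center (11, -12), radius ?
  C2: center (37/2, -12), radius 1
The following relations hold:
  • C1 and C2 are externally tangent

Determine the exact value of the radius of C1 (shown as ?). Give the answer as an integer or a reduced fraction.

13/2

1. [ext C1·C2]  r_C1² + 2r_C1 − 221/4 = 0  ⇒  r_C1 = 13/2 (r>0 drops 1)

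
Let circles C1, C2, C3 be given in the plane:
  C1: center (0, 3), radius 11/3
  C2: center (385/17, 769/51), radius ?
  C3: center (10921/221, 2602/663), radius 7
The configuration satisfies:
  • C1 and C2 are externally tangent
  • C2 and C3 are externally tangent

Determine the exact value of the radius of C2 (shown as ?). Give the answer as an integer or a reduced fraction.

22

1. [ext C1·C2]  r_C2² + (22/3)r_C2 − 1936/3 = 0  ⇒  r_C2 = 22 (r>0 drops 1)
2. [ext C2·C3]  r_C2² + 14r_C2 − 792 = 0  ⇒  r_C2 = 22 (r>0 drops 1)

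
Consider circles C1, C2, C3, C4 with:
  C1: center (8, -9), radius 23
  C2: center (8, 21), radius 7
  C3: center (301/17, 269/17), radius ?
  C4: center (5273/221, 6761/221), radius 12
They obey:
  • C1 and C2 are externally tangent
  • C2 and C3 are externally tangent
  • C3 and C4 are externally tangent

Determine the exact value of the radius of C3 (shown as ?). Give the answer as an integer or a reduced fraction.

1. [ext C2·C3]  r_C3² + 14r_C3 − 72 = 0  ⇒  r_C3 = 4 (r>0 drops 1)
2. [ext C3·C4]  r_C3² + 24r_C3 − 112 = 0  ⇒  r_C3 = 4 (r>0 drops 1)

4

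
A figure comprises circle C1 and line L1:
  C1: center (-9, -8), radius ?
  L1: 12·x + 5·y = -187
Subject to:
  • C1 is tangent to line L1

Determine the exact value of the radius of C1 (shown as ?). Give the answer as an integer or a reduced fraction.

3

1. [C1‖L1]  r_C1² − 9 = 0  ⇒  r_C1 = 3 (r>0 drops 1)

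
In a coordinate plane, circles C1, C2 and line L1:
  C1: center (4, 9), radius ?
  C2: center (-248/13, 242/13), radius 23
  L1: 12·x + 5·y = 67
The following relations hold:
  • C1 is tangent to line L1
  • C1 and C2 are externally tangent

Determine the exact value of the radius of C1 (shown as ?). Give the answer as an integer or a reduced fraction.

2

1. [C1‖L1]  r_C1² − 4 = 0  ⇒  r_C1 = 2 (r>0 drops 1)
2. [ext C1·C2]  r_C1² + 46r_C1 − 96 = 0  ⇒  r_C1 = 2 (r>0 drops 1)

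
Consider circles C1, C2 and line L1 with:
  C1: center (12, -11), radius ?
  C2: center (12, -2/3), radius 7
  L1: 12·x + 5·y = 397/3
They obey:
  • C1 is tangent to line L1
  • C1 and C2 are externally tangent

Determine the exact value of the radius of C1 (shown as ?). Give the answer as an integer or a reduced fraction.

10/3

1. [C1‖L1]  r_C1² − 100/9 = 0  ⇒  r_C1 = 10/3 (r>0 drops 1)
2. [ext C1·C2]  r_C1² + 14r_C1 − 520/9 = 0  ⇒  r_C1 = 10/3 (r>0 drops 1)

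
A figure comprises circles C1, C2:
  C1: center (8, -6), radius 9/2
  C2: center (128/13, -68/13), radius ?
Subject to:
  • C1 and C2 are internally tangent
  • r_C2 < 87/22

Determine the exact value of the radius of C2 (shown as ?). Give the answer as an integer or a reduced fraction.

5/2

1. [int C1,C2]  r_C2² − 9r_C2 + 65/4 = 0  ⇒  r_C2 = 5/2 or 13/2
2. given r_C2 < 87/22: keep 5/2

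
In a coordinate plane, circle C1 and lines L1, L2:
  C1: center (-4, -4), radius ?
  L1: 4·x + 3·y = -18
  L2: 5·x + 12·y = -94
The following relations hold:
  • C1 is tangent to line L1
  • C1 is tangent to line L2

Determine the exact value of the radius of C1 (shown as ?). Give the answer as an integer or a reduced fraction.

1. [C1‖L1]  r_C1² − 4 = 0  ⇒  r_C1 = 2 (r>0 drops 1)
2. [C1‖L2]  r_C1² − 4 = 0  ⇒  r_C1 = 2 (r>0 drops 1)

2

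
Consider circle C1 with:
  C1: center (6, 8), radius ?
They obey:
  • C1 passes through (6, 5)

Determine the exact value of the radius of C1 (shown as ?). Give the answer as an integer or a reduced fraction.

1. [C1∋P]  r_C1² − 9 = 0  ⇒  r_C1 = 3 (r>0 drops 1)

3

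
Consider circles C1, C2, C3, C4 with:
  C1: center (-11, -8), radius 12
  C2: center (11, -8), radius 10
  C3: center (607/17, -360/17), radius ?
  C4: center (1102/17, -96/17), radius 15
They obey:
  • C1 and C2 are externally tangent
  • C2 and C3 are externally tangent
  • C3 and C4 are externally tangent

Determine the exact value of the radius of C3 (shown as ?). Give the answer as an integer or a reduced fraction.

1. [ext C2·C3]  r_C3² + 20r_C3 − 684 = 0  ⇒  r_C3 = 18 (r>0 drops 1)
2. [ext C3·C4]  r_C3² + 30r_C3 − 864 = 0  ⇒  r_C3 = 18 (r>0 drops 1)

18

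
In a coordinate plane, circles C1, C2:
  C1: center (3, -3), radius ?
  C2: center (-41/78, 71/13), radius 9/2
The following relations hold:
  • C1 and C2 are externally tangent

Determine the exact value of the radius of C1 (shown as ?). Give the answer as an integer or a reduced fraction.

1. [ext C1·C2]  r_C1² + 9r_C1 − 574/9 = 0  ⇒  r_C1 = 14/3 (r>0 drops 1)

14/3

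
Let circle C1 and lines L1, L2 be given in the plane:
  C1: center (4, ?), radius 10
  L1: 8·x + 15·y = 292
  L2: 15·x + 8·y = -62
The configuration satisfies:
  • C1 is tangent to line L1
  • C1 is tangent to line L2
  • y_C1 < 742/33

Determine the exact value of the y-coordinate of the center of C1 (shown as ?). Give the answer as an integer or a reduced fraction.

1. [C1‖L1]  y_C1² − (104/3)y_C1 + 172 = 0  ⇒  y_C1 = 6 or 86/3
2. [C1‖L2]  y_C1² + (61/2)y_C1 − 219 = 0  ⇒  y_C1 = -73/2 or 6

6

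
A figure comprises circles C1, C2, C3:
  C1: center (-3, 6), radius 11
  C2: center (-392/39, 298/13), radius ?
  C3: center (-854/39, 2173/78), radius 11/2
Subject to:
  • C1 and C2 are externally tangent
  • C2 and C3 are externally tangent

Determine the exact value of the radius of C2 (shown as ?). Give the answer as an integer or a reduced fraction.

22/3

1. [ext C1·C2]  r_C2² + 22r_C2 − 1936/9 = 0  ⇒  r_C2 = 22/3 (r>0 drops 1)
2. [ext C2·C3]  r_C2² + 11r_C2 − 1210/9 = 0  ⇒  r_C2 = 22/3 (r>0 drops 1)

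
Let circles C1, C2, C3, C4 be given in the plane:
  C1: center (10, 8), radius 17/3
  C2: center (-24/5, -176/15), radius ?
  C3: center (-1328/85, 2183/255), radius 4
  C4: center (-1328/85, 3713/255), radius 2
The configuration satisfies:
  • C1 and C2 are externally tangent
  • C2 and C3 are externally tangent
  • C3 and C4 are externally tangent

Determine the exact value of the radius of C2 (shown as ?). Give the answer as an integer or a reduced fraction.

19

1. [ext C1·C2]  r_C2² + (34/3)r_C2 − 1729/3 = 0  ⇒  r_C2 = 19 (r>0 drops 1)
2. [ext C2·C3]  r_C2² + 8r_C2 − 513 = 0  ⇒  r_C2 = 19 (r>0 drops 1)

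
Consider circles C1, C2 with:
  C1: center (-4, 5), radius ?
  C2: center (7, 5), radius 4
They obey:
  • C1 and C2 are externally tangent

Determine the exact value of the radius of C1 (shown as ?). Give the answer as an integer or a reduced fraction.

1. [ext C1·C2]  r_C1² + 8r_C1 − 105 = 0  ⇒  r_C1 = 7 (r>0 drops 1)

7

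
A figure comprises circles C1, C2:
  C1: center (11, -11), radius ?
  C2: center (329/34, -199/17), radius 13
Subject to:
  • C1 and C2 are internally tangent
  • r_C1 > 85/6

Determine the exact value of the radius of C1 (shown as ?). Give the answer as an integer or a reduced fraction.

1. [int C1,C2]  r_C1² − 26r_C1 + 667/4 = 0  ⇒  r_C1 = 23/2 or 29/2
2. given r_C1 > 85/6: keep 29/2

29/2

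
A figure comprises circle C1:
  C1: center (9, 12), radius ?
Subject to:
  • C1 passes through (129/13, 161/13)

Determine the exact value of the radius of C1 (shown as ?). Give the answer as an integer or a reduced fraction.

1

1. [C1∋P]  r_C1² − 1 = 0  ⇒  r_C1 = 1 (r>0 drops 1)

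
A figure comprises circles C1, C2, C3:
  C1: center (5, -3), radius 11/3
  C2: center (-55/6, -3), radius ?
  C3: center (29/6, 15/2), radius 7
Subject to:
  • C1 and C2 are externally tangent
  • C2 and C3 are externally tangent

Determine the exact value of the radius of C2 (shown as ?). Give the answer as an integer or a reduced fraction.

21/2

1. [ext C1·C2]  r_C2² + (22/3)r_C2 − 749/4 = 0  ⇒  r_C2 = 21/2 (r>0 drops 1)
2. [ext C2·C3]  r_C2² + 14r_C2 − 1029/4 = 0  ⇒  r_C2 = 21/2 (r>0 drops 1)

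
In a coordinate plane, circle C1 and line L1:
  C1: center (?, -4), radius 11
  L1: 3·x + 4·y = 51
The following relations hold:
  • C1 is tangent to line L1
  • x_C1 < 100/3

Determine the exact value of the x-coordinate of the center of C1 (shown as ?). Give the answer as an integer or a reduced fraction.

4

1. [C1‖L1]  x_C1² − (134/3)x_C1 + 488/3 = 0  ⇒  x_C1 = 4 or 122/3
2. given x_C1 < 100/3: keep 4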